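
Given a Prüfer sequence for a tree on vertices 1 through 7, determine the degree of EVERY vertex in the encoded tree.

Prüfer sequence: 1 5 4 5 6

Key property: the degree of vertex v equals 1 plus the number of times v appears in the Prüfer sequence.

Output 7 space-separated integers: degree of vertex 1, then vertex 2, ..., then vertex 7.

p_1 = 1: count[1] becomes 1
p_2 = 5: count[5] becomes 1
p_3 = 4: count[4] becomes 1
p_4 = 5: count[5] becomes 2
p_5 = 6: count[6] becomes 1
Degrees (1 + count): deg[1]=1+1=2, deg[2]=1+0=1, deg[3]=1+0=1, deg[4]=1+1=2, deg[5]=1+2=3, deg[6]=1+1=2, deg[7]=1+0=1

Answer: 2 1 1 2 3 2 1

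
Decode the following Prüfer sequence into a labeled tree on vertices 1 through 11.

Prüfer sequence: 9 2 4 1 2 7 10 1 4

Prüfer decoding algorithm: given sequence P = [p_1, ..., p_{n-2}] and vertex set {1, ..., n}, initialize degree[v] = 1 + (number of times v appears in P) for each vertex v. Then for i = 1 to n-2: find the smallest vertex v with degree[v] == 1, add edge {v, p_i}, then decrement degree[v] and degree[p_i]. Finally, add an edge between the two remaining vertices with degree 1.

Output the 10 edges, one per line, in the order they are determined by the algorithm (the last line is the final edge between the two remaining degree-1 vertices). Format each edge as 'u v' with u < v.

Initial degrees: {1:3, 2:3, 3:1, 4:3, 5:1, 6:1, 7:2, 8:1, 9:2, 10:2, 11:1}
Step 1: smallest deg-1 vertex = 3, p_1 = 9. Add edge {3,9}. Now deg[3]=0, deg[9]=1.
Step 2: smallest deg-1 vertex = 5, p_2 = 2. Add edge {2,5}. Now deg[5]=0, deg[2]=2.
Step 3: smallest deg-1 vertex = 6, p_3 = 4. Add edge {4,6}. Now deg[6]=0, deg[4]=2.
Step 4: smallest deg-1 vertex = 8, p_4 = 1. Add edge {1,8}. Now deg[8]=0, deg[1]=2.
Step 5: smallest deg-1 vertex = 9, p_5 = 2. Add edge {2,9}. Now deg[9]=0, deg[2]=1.
Step 6: smallest deg-1 vertex = 2, p_6 = 7. Add edge {2,7}. Now deg[2]=0, deg[7]=1.
Step 7: smallest deg-1 vertex = 7, p_7 = 10. Add edge {7,10}. Now deg[7]=0, deg[10]=1.
Step 8: smallest deg-1 vertex = 10, p_8 = 1. Add edge {1,10}. Now deg[10]=0, deg[1]=1.
Step 9: smallest deg-1 vertex = 1, p_9 = 4. Add edge {1,4}. Now deg[1]=0, deg[4]=1.
Final: two remaining deg-1 vertices are 4, 11. Add edge {4,11}.

Answer: 3 9
2 5
4 6
1 8
2 9
2 7
7 10
1 10
1 4
4 11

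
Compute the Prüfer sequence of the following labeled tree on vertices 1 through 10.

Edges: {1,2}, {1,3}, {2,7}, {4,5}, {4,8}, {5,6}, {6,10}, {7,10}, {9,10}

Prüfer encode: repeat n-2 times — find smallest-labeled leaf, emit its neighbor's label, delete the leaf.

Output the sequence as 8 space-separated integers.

Step 1: leaves = {3,8,9}. Remove smallest leaf 3, emit neighbor 1.
Step 2: leaves = {1,8,9}. Remove smallest leaf 1, emit neighbor 2.
Step 3: leaves = {2,8,9}. Remove smallest leaf 2, emit neighbor 7.
Step 4: leaves = {7,8,9}. Remove smallest leaf 7, emit neighbor 10.
Step 5: leaves = {8,9}. Remove smallest leaf 8, emit neighbor 4.
Step 6: leaves = {4,9}. Remove smallest leaf 4, emit neighbor 5.
Step 7: leaves = {5,9}. Remove smallest leaf 5, emit neighbor 6.
Step 8: leaves = {6,9}. Remove smallest leaf 6, emit neighbor 10.
Done: 2 vertices remain (9, 10). Sequence = [1 2 7 10 4 5 6 10]

Answer: 1 2 7 10 4 5 6 10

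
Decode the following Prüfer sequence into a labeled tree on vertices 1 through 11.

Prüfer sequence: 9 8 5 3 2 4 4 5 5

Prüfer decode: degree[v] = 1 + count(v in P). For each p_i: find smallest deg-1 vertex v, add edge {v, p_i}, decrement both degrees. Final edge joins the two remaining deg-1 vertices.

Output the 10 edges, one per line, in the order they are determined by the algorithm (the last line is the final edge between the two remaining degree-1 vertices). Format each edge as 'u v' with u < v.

Answer: 1 9
6 8
5 7
3 8
2 3
2 4
4 9
4 5
5 10
5 11

Derivation:
Initial degrees: {1:1, 2:2, 3:2, 4:3, 5:4, 6:1, 7:1, 8:2, 9:2, 10:1, 11:1}
Step 1: smallest deg-1 vertex = 1, p_1 = 9. Add edge {1,9}. Now deg[1]=0, deg[9]=1.
Step 2: smallest deg-1 vertex = 6, p_2 = 8. Add edge {6,8}. Now deg[6]=0, deg[8]=1.
Step 3: smallest deg-1 vertex = 7, p_3 = 5. Add edge {5,7}. Now deg[7]=0, deg[5]=3.
Step 4: smallest deg-1 vertex = 8, p_4 = 3. Add edge {3,8}. Now deg[8]=0, deg[3]=1.
Step 5: smallest deg-1 vertex = 3, p_5 = 2. Add edge {2,3}. Now deg[3]=0, deg[2]=1.
Step 6: smallest deg-1 vertex = 2, p_6 = 4. Add edge {2,4}. Now deg[2]=0, deg[4]=2.
Step 7: smallest deg-1 vertex = 9, p_7 = 4. Add edge {4,9}. Now deg[9]=0, deg[4]=1.
Step 8: smallest deg-1 vertex = 4, p_8 = 5. Add edge {4,5}. Now deg[4]=0, deg[5]=2.
Step 9: smallest deg-1 vertex = 10, p_9 = 5. Add edge {5,10}. Now deg[10]=0, deg[5]=1.
Final: two remaining deg-1 vertices are 5, 11. Add edge {5,11}.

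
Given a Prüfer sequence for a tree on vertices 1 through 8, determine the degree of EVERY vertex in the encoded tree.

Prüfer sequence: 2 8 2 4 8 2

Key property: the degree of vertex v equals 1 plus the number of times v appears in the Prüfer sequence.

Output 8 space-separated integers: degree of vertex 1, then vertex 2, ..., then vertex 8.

Answer: 1 4 1 2 1 1 1 3

Derivation:
p_1 = 2: count[2] becomes 1
p_2 = 8: count[8] becomes 1
p_3 = 2: count[2] becomes 2
p_4 = 4: count[4] becomes 1
p_5 = 8: count[8] becomes 2
p_6 = 2: count[2] becomes 3
Degrees (1 + count): deg[1]=1+0=1, deg[2]=1+3=4, deg[3]=1+0=1, deg[4]=1+1=2, deg[5]=1+0=1, deg[6]=1+0=1, deg[7]=1+0=1, deg[8]=1+2=3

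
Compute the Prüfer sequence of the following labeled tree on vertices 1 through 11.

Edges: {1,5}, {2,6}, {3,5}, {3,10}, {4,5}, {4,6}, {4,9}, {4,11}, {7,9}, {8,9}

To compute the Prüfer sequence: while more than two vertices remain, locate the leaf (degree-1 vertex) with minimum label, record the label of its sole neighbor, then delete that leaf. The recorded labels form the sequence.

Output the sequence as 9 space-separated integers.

Answer: 5 6 4 9 9 4 3 5 4

Derivation:
Step 1: leaves = {1,2,7,8,10,11}. Remove smallest leaf 1, emit neighbor 5.
Step 2: leaves = {2,7,8,10,11}. Remove smallest leaf 2, emit neighbor 6.
Step 3: leaves = {6,7,8,10,11}. Remove smallest leaf 6, emit neighbor 4.
Step 4: leaves = {7,8,10,11}. Remove smallest leaf 7, emit neighbor 9.
Step 5: leaves = {8,10,11}. Remove smallest leaf 8, emit neighbor 9.
Step 6: leaves = {9,10,11}. Remove smallest leaf 9, emit neighbor 4.
Step 7: leaves = {10,11}. Remove smallest leaf 10, emit neighbor 3.
Step 8: leaves = {3,11}. Remove smallest leaf 3, emit neighbor 5.
Step 9: leaves = {5,11}. Remove smallest leaf 5, emit neighbor 4.
Done: 2 vertices remain (4, 11). Sequence = [5 6 4 9 9 4 3 5 4]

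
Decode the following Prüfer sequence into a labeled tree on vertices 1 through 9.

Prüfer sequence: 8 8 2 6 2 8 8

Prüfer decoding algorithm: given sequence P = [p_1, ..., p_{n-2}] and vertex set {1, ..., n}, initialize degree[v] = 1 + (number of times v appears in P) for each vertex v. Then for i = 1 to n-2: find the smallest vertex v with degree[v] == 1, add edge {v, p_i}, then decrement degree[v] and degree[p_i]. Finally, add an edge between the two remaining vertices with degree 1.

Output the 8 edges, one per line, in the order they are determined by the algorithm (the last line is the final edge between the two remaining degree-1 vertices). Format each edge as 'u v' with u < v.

Answer: 1 8
3 8
2 4
5 6
2 6
2 8
7 8
8 9

Derivation:
Initial degrees: {1:1, 2:3, 3:1, 4:1, 5:1, 6:2, 7:1, 8:5, 9:1}
Step 1: smallest deg-1 vertex = 1, p_1 = 8. Add edge {1,8}. Now deg[1]=0, deg[8]=4.
Step 2: smallest deg-1 vertex = 3, p_2 = 8. Add edge {3,8}. Now deg[3]=0, deg[8]=3.
Step 3: smallest deg-1 vertex = 4, p_3 = 2. Add edge {2,4}. Now deg[4]=0, deg[2]=2.
Step 4: smallest deg-1 vertex = 5, p_4 = 6. Add edge {5,6}. Now deg[5]=0, deg[6]=1.
Step 5: smallest deg-1 vertex = 6, p_5 = 2. Add edge {2,6}. Now deg[6]=0, deg[2]=1.
Step 6: smallest deg-1 vertex = 2, p_6 = 8. Add edge {2,8}. Now deg[2]=0, deg[8]=2.
Step 7: smallest deg-1 vertex = 7, p_7 = 8. Add edge {7,8}. Now deg[7]=0, deg[8]=1.
Final: two remaining deg-1 vertices are 8, 9. Add edge {8,9}.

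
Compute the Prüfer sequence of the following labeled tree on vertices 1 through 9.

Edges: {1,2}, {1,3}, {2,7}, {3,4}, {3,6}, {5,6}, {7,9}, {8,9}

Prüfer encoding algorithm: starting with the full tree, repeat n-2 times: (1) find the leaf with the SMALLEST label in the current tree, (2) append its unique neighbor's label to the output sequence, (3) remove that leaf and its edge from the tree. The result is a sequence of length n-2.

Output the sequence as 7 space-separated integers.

Step 1: leaves = {4,5,8}. Remove smallest leaf 4, emit neighbor 3.
Step 2: leaves = {5,8}. Remove smallest leaf 5, emit neighbor 6.
Step 3: leaves = {6,8}. Remove smallest leaf 6, emit neighbor 3.
Step 4: leaves = {3,8}. Remove smallest leaf 3, emit neighbor 1.
Step 5: leaves = {1,8}. Remove smallest leaf 1, emit neighbor 2.
Step 6: leaves = {2,8}. Remove smallest leaf 2, emit neighbor 7.
Step 7: leaves = {7,8}. Remove smallest leaf 7, emit neighbor 9.
Done: 2 vertices remain (8, 9). Sequence = [3 6 3 1 2 7 9]

Answer: 3 6 3 1 2 7 9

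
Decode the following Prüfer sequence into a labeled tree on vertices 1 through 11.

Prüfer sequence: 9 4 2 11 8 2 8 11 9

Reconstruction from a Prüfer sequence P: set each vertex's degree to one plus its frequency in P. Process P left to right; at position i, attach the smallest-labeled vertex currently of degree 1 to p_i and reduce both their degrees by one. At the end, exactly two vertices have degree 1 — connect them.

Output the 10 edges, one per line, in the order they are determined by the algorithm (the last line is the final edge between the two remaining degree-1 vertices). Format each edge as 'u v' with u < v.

Answer: 1 9
3 4
2 4
5 11
6 8
2 7
2 8
8 11
9 10
9 11

Derivation:
Initial degrees: {1:1, 2:3, 3:1, 4:2, 5:1, 6:1, 7:1, 8:3, 9:3, 10:1, 11:3}
Step 1: smallest deg-1 vertex = 1, p_1 = 9. Add edge {1,9}. Now deg[1]=0, deg[9]=2.
Step 2: smallest deg-1 vertex = 3, p_2 = 4. Add edge {3,4}. Now deg[3]=0, deg[4]=1.
Step 3: smallest deg-1 vertex = 4, p_3 = 2. Add edge {2,4}. Now deg[4]=0, deg[2]=2.
Step 4: smallest deg-1 vertex = 5, p_4 = 11. Add edge {5,11}. Now deg[5]=0, deg[11]=2.
Step 5: smallest deg-1 vertex = 6, p_5 = 8. Add edge {6,8}. Now deg[6]=0, deg[8]=2.
Step 6: smallest deg-1 vertex = 7, p_6 = 2. Add edge {2,7}. Now deg[7]=0, deg[2]=1.
Step 7: smallest deg-1 vertex = 2, p_7 = 8. Add edge {2,8}. Now deg[2]=0, deg[8]=1.
Step 8: smallest deg-1 vertex = 8, p_8 = 11. Add edge {8,11}. Now deg[8]=0, deg[11]=1.
Step 9: smallest deg-1 vertex = 10, p_9 = 9. Add edge {9,10}. Now deg[10]=0, deg[9]=1.
Final: two remaining deg-1 vertices are 9, 11. Add edge {9,11}.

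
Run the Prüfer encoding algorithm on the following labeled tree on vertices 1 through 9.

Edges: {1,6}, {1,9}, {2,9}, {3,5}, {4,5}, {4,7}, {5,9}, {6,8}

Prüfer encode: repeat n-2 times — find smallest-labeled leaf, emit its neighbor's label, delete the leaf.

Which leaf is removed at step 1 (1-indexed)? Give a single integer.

Answer: 2

Derivation:
Step 1: current leaves = {2,3,7,8}. Remove leaf 2 (neighbor: 9).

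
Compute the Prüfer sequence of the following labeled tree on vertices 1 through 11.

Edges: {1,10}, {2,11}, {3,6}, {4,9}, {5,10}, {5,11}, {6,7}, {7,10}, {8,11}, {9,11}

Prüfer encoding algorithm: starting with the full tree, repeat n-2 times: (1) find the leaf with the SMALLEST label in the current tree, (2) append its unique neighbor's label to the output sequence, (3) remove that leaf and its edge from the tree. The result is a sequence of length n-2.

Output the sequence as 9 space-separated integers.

Step 1: leaves = {1,2,3,4,8}. Remove smallest leaf 1, emit neighbor 10.
Step 2: leaves = {2,3,4,8}. Remove smallest leaf 2, emit neighbor 11.
Step 3: leaves = {3,4,8}. Remove smallest leaf 3, emit neighbor 6.
Step 4: leaves = {4,6,8}. Remove smallest leaf 4, emit neighbor 9.
Step 5: leaves = {6,8,9}. Remove smallest leaf 6, emit neighbor 7.
Step 6: leaves = {7,8,9}. Remove smallest leaf 7, emit neighbor 10.
Step 7: leaves = {8,9,10}. Remove smallest leaf 8, emit neighbor 11.
Step 8: leaves = {9,10}. Remove smallest leaf 9, emit neighbor 11.
Step 9: leaves = {10,11}. Remove smallest leaf 10, emit neighbor 5.
Done: 2 vertices remain (5, 11). Sequence = [10 11 6 9 7 10 11 11 5]

Answer: 10 11 6 9 7 10 11 11 5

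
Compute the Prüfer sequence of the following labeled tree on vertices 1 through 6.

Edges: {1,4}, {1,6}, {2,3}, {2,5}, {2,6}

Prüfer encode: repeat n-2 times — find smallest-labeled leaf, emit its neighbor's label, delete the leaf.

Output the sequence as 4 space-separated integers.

Step 1: leaves = {3,4,5}. Remove smallest leaf 3, emit neighbor 2.
Step 2: leaves = {4,5}. Remove smallest leaf 4, emit neighbor 1.
Step 3: leaves = {1,5}. Remove smallest leaf 1, emit neighbor 6.
Step 4: leaves = {5,6}. Remove smallest leaf 5, emit neighbor 2.
Done: 2 vertices remain (2, 6). Sequence = [2 1 6 2]

Answer: 2 1 6 2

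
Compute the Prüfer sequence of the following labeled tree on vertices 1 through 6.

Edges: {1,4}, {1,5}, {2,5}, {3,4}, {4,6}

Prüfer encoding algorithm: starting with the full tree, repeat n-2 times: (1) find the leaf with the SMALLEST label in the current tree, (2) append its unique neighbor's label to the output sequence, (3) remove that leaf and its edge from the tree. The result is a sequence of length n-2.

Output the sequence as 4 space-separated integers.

Answer: 5 4 1 4

Derivation:
Step 1: leaves = {2,3,6}. Remove smallest leaf 2, emit neighbor 5.
Step 2: leaves = {3,5,6}. Remove smallest leaf 3, emit neighbor 4.
Step 3: leaves = {5,6}. Remove smallest leaf 5, emit neighbor 1.
Step 4: leaves = {1,6}. Remove smallest leaf 1, emit neighbor 4.
Done: 2 vertices remain (4, 6). Sequence = [5 4 1 4]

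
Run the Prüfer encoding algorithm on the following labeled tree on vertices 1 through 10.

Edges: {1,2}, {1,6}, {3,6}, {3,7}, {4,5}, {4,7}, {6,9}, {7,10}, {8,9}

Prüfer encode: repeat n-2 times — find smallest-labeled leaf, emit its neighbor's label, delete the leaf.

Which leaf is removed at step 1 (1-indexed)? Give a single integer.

Step 1: current leaves = {2,5,8,10}. Remove leaf 2 (neighbor: 1).

Answer: 2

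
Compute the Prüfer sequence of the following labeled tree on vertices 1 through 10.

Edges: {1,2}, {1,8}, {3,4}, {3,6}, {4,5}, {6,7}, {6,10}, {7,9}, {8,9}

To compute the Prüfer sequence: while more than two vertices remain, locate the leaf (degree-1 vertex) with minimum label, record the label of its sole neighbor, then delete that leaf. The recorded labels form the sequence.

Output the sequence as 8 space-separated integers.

Step 1: leaves = {2,5,10}. Remove smallest leaf 2, emit neighbor 1.
Step 2: leaves = {1,5,10}. Remove smallest leaf 1, emit neighbor 8.
Step 3: leaves = {5,8,10}. Remove smallest leaf 5, emit neighbor 4.
Step 4: leaves = {4,8,10}. Remove smallest leaf 4, emit neighbor 3.
Step 5: leaves = {3,8,10}. Remove smallest leaf 3, emit neighbor 6.
Step 6: leaves = {8,10}. Remove smallest leaf 8, emit neighbor 9.
Step 7: leaves = {9,10}. Remove smallest leaf 9, emit neighbor 7.
Step 8: leaves = {7,10}. Remove smallest leaf 7, emit neighbor 6.
Done: 2 vertices remain (6, 10). Sequence = [1 8 4 3 6 9 7 6]

Answer: 1 8 4 3 6 9 7 6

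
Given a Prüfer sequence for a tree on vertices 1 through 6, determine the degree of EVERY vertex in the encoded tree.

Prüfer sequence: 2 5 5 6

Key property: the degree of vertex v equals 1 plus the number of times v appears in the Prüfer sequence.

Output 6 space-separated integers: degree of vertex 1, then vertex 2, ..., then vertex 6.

p_1 = 2: count[2] becomes 1
p_2 = 5: count[5] becomes 1
p_3 = 5: count[5] becomes 2
p_4 = 6: count[6] becomes 1
Degrees (1 + count): deg[1]=1+0=1, deg[2]=1+1=2, deg[3]=1+0=1, deg[4]=1+0=1, deg[5]=1+2=3, deg[6]=1+1=2

Answer: 1 2 1 1 3 2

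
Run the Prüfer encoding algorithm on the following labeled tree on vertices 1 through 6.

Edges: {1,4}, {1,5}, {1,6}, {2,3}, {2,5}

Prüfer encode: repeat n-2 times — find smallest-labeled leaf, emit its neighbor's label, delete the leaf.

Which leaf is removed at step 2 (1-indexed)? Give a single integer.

Answer: 2

Derivation:
Step 1: current leaves = {3,4,6}. Remove leaf 3 (neighbor: 2).
Step 2: current leaves = {2,4,6}. Remove leaf 2 (neighbor: 5).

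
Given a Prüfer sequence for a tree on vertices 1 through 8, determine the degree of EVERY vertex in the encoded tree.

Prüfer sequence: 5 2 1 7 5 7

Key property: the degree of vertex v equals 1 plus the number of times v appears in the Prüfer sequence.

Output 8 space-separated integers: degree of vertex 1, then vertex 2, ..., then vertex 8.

Answer: 2 2 1 1 3 1 3 1

Derivation:
p_1 = 5: count[5] becomes 1
p_2 = 2: count[2] becomes 1
p_3 = 1: count[1] becomes 1
p_4 = 7: count[7] becomes 1
p_5 = 5: count[5] becomes 2
p_6 = 7: count[7] becomes 2
Degrees (1 + count): deg[1]=1+1=2, deg[2]=1+1=2, deg[3]=1+0=1, deg[4]=1+0=1, deg[5]=1+2=3, deg[6]=1+0=1, deg[7]=1+2=3, deg[8]=1+0=1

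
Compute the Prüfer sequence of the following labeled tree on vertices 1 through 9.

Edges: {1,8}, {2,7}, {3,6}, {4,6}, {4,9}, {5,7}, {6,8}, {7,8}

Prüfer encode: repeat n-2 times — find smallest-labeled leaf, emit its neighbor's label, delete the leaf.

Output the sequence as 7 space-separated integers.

Step 1: leaves = {1,2,3,5,9}. Remove smallest leaf 1, emit neighbor 8.
Step 2: leaves = {2,3,5,9}. Remove smallest leaf 2, emit neighbor 7.
Step 3: leaves = {3,5,9}. Remove smallest leaf 3, emit neighbor 6.
Step 4: leaves = {5,9}. Remove smallest leaf 5, emit neighbor 7.
Step 5: leaves = {7,9}. Remove smallest leaf 7, emit neighbor 8.
Step 6: leaves = {8,9}. Remove smallest leaf 8, emit neighbor 6.
Step 7: leaves = {6,9}. Remove smallest leaf 6, emit neighbor 4.
Done: 2 vertices remain (4, 9). Sequence = [8 7 6 7 8 6 4]

Answer: 8 7 6 7 8 6 4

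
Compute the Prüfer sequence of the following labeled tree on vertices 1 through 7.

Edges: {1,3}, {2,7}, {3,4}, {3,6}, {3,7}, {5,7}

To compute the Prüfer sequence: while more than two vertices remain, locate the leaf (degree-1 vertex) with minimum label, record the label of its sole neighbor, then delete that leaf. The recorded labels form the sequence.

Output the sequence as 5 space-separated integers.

Answer: 3 7 3 7 3

Derivation:
Step 1: leaves = {1,2,4,5,6}. Remove smallest leaf 1, emit neighbor 3.
Step 2: leaves = {2,4,5,6}. Remove smallest leaf 2, emit neighbor 7.
Step 3: leaves = {4,5,6}. Remove smallest leaf 4, emit neighbor 3.
Step 4: leaves = {5,6}. Remove smallest leaf 5, emit neighbor 7.
Step 5: leaves = {6,7}. Remove smallest leaf 6, emit neighbor 3.
Done: 2 vertices remain (3, 7). Sequence = [3 7 3 7 3]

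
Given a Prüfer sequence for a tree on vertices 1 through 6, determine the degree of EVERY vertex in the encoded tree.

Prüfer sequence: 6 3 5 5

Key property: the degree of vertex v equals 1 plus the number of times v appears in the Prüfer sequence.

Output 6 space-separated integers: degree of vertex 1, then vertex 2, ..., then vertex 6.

p_1 = 6: count[6] becomes 1
p_2 = 3: count[3] becomes 1
p_3 = 5: count[5] becomes 1
p_4 = 5: count[5] becomes 2
Degrees (1 + count): deg[1]=1+0=1, deg[2]=1+0=1, deg[3]=1+1=2, deg[4]=1+0=1, deg[5]=1+2=3, deg[6]=1+1=2

Answer: 1 1 2 1 3 2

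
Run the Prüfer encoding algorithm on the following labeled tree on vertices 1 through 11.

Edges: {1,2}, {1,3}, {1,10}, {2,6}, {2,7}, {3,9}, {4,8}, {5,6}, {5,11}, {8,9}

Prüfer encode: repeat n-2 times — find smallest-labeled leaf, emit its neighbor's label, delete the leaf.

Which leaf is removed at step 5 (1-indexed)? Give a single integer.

Step 1: current leaves = {4,7,10,11}. Remove leaf 4 (neighbor: 8).
Step 2: current leaves = {7,8,10,11}. Remove leaf 7 (neighbor: 2).
Step 3: current leaves = {8,10,11}. Remove leaf 8 (neighbor: 9).
Step 4: current leaves = {9,10,11}. Remove leaf 9 (neighbor: 3).
Step 5: current leaves = {3,10,11}. Remove leaf 3 (neighbor: 1).

Answer: 3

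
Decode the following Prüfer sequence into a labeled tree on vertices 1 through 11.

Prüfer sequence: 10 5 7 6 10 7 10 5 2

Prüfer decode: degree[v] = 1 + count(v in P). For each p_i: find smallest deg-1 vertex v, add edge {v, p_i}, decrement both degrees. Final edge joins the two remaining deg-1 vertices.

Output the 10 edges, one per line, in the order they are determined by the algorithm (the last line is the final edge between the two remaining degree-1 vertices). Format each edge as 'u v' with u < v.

Initial degrees: {1:1, 2:2, 3:1, 4:1, 5:3, 6:2, 7:3, 8:1, 9:1, 10:4, 11:1}
Step 1: smallest deg-1 vertex = 1, p_1 = 10. Add edge {1,10}. Now deg[1]=0, deg[10]=3.
Step 2: smallest deg-1 vertex = 3, p_2 = 5. Add edge {3,5}. Now deg[3]=0, deg[5]=2.
Step 3: smallest deg-1 vertex = 4, p_3 = 7. Add edge {4,7}. Now deg[4]=0, deg[7]=2.
Step 4: smallest deg-1 vertex = 8, p_4 = 6. Add edge {6,8}. Now deg[8]=0, deg[6]=1.
Step 5: smallest deg-1 vertex = 6, p_5 = 10. Add edge {6,10}. Now deg[6]=0, deg[10]=2.
Step 6: smallest deg-1 vertex = 9, p_6 = 7. Add edge {7,9}. Now deg[9]=0, deg[7]=1.
Step 7: smallest deg-1 vertex = 7, p_7 = 10. Add edge {7,10}. Now deg[7]=0, deg[10]=1.
Step 8: smallest deg-1 vertex = 10, p_8 = 5. Add edge {5,10}. Now deg[10]=0, deg[5]=1.
Step 9: smallest deg-1 vertex = 5, p_9 = 2. Add edge {2,5}. Now deg[5]=0, deg[2]=1.
Final: two remaining deg-1 vertices are 2, 11. Add edge {2,11}.

Answer: 1 10
3 5
4 7
6 8
6 10
7 9
7 10
5 10
2 5
2 11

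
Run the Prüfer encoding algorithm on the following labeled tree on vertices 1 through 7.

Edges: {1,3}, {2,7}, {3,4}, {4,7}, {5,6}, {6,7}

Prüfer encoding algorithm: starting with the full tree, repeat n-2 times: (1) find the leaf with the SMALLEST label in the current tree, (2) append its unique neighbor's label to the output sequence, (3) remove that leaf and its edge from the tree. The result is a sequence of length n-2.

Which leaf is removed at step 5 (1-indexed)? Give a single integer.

Answer: 5

Derivation:
Step 1: current leaves = {1,2,5}. Remove leaf 1 (neighbor: 3).
Step 2: current leaves = {2,3,5}. Remove leaf 2 (neighbor: 7).
Step 3: current leaves = {3,5}. Remove leaf 3 (neighbor: 4).
Step 4: current leaves = {4,5}. Remove leaf 4 (neighbor: 7).
Step 5: current leaves = {5,7}. Remove leaf 5 (neighbor: 6).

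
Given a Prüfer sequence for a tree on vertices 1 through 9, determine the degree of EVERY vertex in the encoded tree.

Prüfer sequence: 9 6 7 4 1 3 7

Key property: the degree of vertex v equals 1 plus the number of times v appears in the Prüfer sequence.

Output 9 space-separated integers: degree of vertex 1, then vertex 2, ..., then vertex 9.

Answer: 2 1 2 2 1 2 3 1 2

Derivation:
p_1 = 9: count[9] becomes 1
p_2 = 6: count[6] becomes 1
p_3 = 7: count[7] becomes 1
p_4 = 4: count[4] becomes 1
p_5 = 1: count[1] becomes 1
p_6 = 3: count[3] becomes 1
p_7 = 7: count[7] becomes 2
Degrees (1 + count): deg[1]=1+1=2, deg[2]=1+0=1, deg[3]=1+1=2, deg[4]=1+1=2, deg[5]=1+0=1, deg[6]=1+1=2, deg[7]=1+2=3, deg[8]=1+0=1, deg[9]=1+1=2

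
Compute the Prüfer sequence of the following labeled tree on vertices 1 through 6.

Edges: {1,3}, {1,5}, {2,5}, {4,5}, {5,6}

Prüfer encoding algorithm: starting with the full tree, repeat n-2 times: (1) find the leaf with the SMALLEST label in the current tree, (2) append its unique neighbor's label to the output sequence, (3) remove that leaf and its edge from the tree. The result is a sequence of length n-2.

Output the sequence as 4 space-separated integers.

Step 1: leaves = {2,3,4,6}. Remove smallest leaf 2, emit neighbor 5.
Step 2: leaves = {3,4,6}. Remove smallest leaf 3, emit neighbor 1.
Step 3: leaves = {1,4,6}. Remove smallest leaf 1, emit neighbor 5.
Step 4: leaves = {4,6}. Remove smallest leaf 4, emit neighbor 5.
Done: 2 vertices remain (5, 6). Sequence = [5 1 5 5]

Answer: 5 1 5 5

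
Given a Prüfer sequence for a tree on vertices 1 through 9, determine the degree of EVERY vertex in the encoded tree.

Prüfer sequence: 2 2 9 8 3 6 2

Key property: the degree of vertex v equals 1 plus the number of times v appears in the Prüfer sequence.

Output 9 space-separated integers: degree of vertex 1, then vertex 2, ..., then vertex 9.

Answer: 1 4 2 1 1 2 1 2 2

Derivation:
p_1 = 2: count[2] becomes 1
p_2 = 2: count[2] becomes 2
p_3 = 9: count[9] becomes 1
p_4 = 8: count[8] becomes 1
p_5 = 3: count[3] becomes 1
p_6 = 6: count[6] becomes 1
p_7 = 2: count[2] becomes 3
Degrees (1 + count): deg[1]=1+0=1, deg[2]=1+3=4, deg[3]=1+1=2, deg[4]=1+0=1, deg[5]=1+0=1, deg[6]=1+1=2, deg[7]=1+0=1, deg[8]=1+1=2, deg[9]=1+1=2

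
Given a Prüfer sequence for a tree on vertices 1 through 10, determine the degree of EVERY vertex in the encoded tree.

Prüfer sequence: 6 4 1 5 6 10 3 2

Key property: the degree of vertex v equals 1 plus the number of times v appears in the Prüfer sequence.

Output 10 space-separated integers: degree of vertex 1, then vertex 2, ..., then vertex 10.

p_1 = 6: count[6] becomes 1
p_2 = 4: count[4] becomes 1
p_3 = 1: count[1] becomes 1
p_4 = 5: count[5] becomes 1
p_5 = 6: count[6] becomes 2
p_6 = 10: count[10] becomes 1
p_7 = 3: count[3] becomes 1
p_8 = 2: count[2] becomes 1
Degrees (1 + count): deg[1]=1+1=2, deg[2]=1+1=2, deg[3]=1+1=2, deg[4]=1+1=2, deg[5]=1+1=2, deg[6]=1+2=3, deg[7]=1+0=1, deg[8]=1+0=1, deg[9]=1+0=1, deg[10]=1+1=2

Answer: 2 2 2 2 2 3 1 1 1 2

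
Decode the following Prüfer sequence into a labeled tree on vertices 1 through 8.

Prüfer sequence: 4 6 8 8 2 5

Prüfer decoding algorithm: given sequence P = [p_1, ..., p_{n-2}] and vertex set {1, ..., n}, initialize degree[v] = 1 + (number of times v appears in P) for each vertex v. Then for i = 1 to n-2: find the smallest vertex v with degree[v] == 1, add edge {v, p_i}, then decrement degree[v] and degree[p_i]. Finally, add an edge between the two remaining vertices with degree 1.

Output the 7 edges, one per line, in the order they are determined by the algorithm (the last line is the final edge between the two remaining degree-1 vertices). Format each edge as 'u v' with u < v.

Initial degrees: {1:1, 2:2, 3:1, 4:2, 5:2, 6:2, 7:1, 8:3}
Step 1: smallest deg-1 vertex = 1, p_1 = 4. Add edge {1,4}. Now deg[1]=0, deg[4]=1.
Step 2: smallest deg-1 vertex = 3, p_2 = 6. Add edge {3,6}. Now deg[3]=0, deg[6]=1.
Step 3: smallest deg-1 vertex = 4, p_3 = 8. Add edge {4,8}. Now deg[4]=0, deg[8]=2.
Step 4: smallest deg-1 vertex = 6, p_4 = 8. Add edge {6,8}. Now deg[6]=0, deg[8]=1.
Step 5: smallest deg-1 vertex = 7, p_5 = 2. Add edge {2,7}. Now deg[7]=0, deg[2]=1.
Step 6: smallest deg-1 vertex = 2, p_6 = 5. Add edge {2,5}. Now deg[2]=0, deg[5]=1.
Final: two remaining deg-1 vertices are 5, 8. Add edge {5,8}.

Answer: 1 4
3 6
4 8
6 8
2 7
2 5
5 8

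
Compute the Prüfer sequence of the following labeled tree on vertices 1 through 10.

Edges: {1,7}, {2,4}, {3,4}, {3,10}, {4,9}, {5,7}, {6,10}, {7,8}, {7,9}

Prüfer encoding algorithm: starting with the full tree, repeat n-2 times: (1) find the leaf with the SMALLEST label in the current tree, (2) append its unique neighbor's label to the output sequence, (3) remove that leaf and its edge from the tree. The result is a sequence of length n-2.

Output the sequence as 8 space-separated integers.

Answer: 7 4 7 10 7 9 4 3

Derivation:
Step 1: leaves = {1,2,5,6,8}. Remove smallest leaf 1, emit neighbor 7.
Step 2: leaves = {2,5,6,8}. Remove smallest leaf 2, emit neighbor 4.
Step 3: leaves = {5,6,8}. Remove smallest leaf 5, emit neighbor 7.
Step 4: leaves = {6,8}. Remove smallest leaf 6, emit neighbor 10.
Step 5: leaves = {8,10}. Remove smallest leaf 8, emit neighbor 7.
Step 6: leaves = {7,10}. Remove smallest leaf 7, emit neighbor 9.
Step 7: leaves = {9,10}. Remove smallest leaf 9, emit neighbor 4.
Step 8: leaves = {4,10}. Remove smallest leaf 4, emit neighbor 3.
Done: 2 vertices remain (3, 10). Sequence = [7 4 7 10 7 9 4 3]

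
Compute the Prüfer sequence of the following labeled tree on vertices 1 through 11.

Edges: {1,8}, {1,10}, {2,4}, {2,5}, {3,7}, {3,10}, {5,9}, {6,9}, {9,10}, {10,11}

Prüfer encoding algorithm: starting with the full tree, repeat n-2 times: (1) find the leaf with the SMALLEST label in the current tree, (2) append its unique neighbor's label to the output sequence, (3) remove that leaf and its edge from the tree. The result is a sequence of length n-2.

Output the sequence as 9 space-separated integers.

Step 1: leaves = {4,6,7,8,11}. Remove smallest leaf 4, emit neighbor 2.
Step 2: leaves = {2,6,7,8,11}. Remove smallest leaf 2, emit neighbor 5.
Step 3: leaves = {5,6,7,8,11}. Remove smallest leaf 5, emit neighbor 9.
Step 4: leaves = {6,7,8,11}. Remove smallest leaf 6, emit neighbor 9.
Step 5: leaves = {7,8,9,11}. Remove smallest leaf 7, emit neighbor 3.
Step 6: leaves = {3,8,9,11}. Remove smallest leaf 3, emit neighbor 10.
Step 7: leaves = {8,9,11}. Remove smallest leaf 8, emit neighbor 1.
Step 8: leaves = {1,9,11}. Remove smallest leaf 1, emit neighbor 10.
Step 9: leaves = {9,11}. Remove smallest leaf 9, emit neighbor 10.
Done: 2 vertices remain (10, 11). Sequence = [2 5 9 9 3 10 1 10 10]

Answer: 2 5 9 9 3 10 1 10 10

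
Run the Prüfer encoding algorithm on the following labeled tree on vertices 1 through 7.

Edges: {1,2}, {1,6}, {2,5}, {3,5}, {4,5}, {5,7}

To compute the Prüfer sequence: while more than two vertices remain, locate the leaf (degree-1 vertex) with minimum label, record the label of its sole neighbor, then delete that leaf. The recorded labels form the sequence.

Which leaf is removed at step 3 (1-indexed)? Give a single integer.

Step 1: current leaves = {3,4,6,7}. Remove leaf 3 (neighbor: 5).
Step 2: current leaves = {4,6,7}. Remove leaf 4 (neighbor: 5).
Step 3: current leaves = {6,7}. Remove leaf 6 (neighbor: 1).

Answer: 6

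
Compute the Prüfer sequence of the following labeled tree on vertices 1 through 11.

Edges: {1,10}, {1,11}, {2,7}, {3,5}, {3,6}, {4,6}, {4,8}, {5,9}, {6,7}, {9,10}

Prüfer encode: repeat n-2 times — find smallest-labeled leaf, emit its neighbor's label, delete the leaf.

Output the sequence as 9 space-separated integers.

Answer: 7 6 4 6 3 5 9 10 1

Derivation:
Step 1: leaves = {2,8,11}. Remove smallest leaf 2, emit neighbor 7.
Step 2: leaves = {7,8,11}. Remove smallest leaf 7, emit neighbor 6.
Step 3: leaves = {8,11}. Remove smallest leaf 8, emit neighbor 4.
Step 4: leaves = {4,11}. Remove smallest leaf 4, emit neighbor 6.
Step 5: leaves = {6,11}. Remove smallest leaf 6, emit neighbor 3.
Step 6: leaves = {3,11}. Remove smallest leaf 3, emit neighbor 5.
Step 7: leaves = {5,11}. Remove smallest leaf 5, emit neighbor 9.
Step 8: leaves = {9,11}. Remove smallest leaf 9, emit neighbor 10.
Step 9: leaves = {10,11}. Remove smallest leaf 10, emit neighbor 1.
Done: 2 vertices remain (1, 11). Sequence = [7 6 4 6 3 5 9 10 1]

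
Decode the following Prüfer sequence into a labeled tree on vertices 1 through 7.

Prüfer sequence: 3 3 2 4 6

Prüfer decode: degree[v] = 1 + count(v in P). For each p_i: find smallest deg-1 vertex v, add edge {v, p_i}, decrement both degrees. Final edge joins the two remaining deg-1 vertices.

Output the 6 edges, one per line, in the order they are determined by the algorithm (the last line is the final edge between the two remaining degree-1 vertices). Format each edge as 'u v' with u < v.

Answer: 1 3
3 5
2 3
2 4
4 6
6 7

Derivation:
Initial degrees: {1:1, 2:2, 3:3, 4:2, 5:1, 6:2, 7:1}
Step 1: smallest deg-1 vertex = 1, p_1 = 3. Add edge {1,3}. Now deg[1]=0, deg[3]=2.
Step 2: smallest deg-1 vertex = 5, p_2 = 3. Add edge {3,5}. Now deg[5]=0, deg[3]=1.
Step 3: smallest deg-1 vertex = 3, p_3 = 2. Add edge {2,3}. Now deg[3]=0, deg[2]=1.
Step 4: smallest deg-1 vertex = 2, p_4 = 4. Add edge {2,4}. Now deg[2]=0, deg[4]=1.
Step 5: smallest deg-1 vertex = 4, p_5 = 6. Add edge {4,6}. Now deg[4]=0, deg[6]=1.
Final: two remaining deg-1 vertices are 6, 7. Add edge {6,7}.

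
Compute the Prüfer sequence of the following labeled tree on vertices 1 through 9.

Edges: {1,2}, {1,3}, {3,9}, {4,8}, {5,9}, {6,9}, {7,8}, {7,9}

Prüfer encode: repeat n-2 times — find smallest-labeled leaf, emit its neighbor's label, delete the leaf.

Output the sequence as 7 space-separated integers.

Step 1: leaves = {2,4,5,6}. Remove smallest leaf 2, emit neighbor 1.
Step 2: leaves = {1,4,5,6}. Remove smallest leaf 1, emit neighbor 3.
Step 3: leaves = {3,4,5,6}. Remove smallest leaf 3, emit neighbor 9.
Step 4: leaves = {4,5,6}. Remove smallest leaf 4, emit neighbor 8.
Step 5: leaves = {5,6,8}. Remove smallest leaf 5, emit neighbor 9.
Step 6: leaves = {6,8}. Remove smallest leaf 6, emit neighbor 9.
Step 7: leaves = {8,9}. Remove smallest leaf 8, emit neighbor 7.
Done: 2 vertices remain (7, 9). Sequence = [1 3 9 8 9 9 7]

Answer: 1 3 9 8 9 9 7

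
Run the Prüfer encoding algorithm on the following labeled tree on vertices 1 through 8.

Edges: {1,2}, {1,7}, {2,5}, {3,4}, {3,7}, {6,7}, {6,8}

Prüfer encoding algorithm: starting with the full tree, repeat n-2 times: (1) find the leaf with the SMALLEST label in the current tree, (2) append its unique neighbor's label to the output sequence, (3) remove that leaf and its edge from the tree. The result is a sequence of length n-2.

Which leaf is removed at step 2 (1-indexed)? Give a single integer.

Step 1: current leaves = {4,5,8}. Remove leaf 4 (neighbor: 3).
Step 2: current leaves = {3,5,8}. Remove leaf 3 (neighbor: 7).

Answer: 3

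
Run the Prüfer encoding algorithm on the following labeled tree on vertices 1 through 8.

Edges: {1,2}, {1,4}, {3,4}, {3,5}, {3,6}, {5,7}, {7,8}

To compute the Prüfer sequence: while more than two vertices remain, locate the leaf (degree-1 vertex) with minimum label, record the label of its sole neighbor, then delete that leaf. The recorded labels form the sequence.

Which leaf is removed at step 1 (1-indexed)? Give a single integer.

Step 1: current leaves = {2,6,8}. Remove leaf 2 (neighbor: 1).

Answer: 2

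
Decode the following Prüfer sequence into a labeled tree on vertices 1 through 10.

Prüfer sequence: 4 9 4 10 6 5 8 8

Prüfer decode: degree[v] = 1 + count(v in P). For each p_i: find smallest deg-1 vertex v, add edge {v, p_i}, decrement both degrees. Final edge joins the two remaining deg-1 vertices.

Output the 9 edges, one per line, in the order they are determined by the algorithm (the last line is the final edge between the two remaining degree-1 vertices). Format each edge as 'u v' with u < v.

Initial degrees: {1:1, 2:1, 3:1, 4:3, 5:2, 6:2, 7:1, 8:3, 9:2, 10:2}
Step 1: smallest deg-1 vertex = 1, p_1 = 4. Add edge {1,4}. Now deg[1]=0, deg[4]=2.
Step 2: smallest deg-1 vertex = 2, p_2 = 9. Add edge {2,9}. Now deg[2]=0, deg[9]=1.
Step 3: smallest deg-1 vertex = 3, p_3 = 4. Add edge {3,4}. Now deg[3]=0, deg[4]=1.
Step 4: smallest deg-1 vertex = 4, p_4 = 10. Add edge {4,10}. Now deg[4]=0, deg[10]=1.
Step 5: smallest deg-1 vertex = 7, p_5 = 6. Add edge {6,7}. Now deg[7]=0, deg[6]=1.
Step 6: smallest deg-1 vertex = 6, p_6 = 5. Add edge {5,6}. Now deg[6]=0, deg[5]=1.
Step 7: smallest deg-1 vertex = 5, p_7 = 8. Add edge {5,8}. Now deg[5]=0, deg[8]=2.
Step 8: smallest deg-1 vertex = 9, p_8 = 8. Add edge {8,9}. Now deg[9]=0, deg[8]=1.
Final: two remaining deg-1 vertices are 8, 10. Add edge {8,10}.

Answer: 1 4
2 9
3 4
4 10
6 7
5 6
5 8
8 9
8 10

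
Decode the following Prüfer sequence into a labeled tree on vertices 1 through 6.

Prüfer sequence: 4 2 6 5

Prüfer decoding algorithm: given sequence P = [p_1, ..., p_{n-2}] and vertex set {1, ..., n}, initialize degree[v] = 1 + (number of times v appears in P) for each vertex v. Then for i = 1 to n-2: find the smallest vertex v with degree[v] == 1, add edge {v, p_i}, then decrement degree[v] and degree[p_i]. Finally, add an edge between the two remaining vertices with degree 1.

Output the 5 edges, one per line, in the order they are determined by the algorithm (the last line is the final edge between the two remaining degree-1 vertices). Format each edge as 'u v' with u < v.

Answer: 1 4
2 3
2 6
4 5
5 6

Derivation:
Initial degrees: {1:1, 2:2, 3:1, 4:2, 5:2, 6:2}
Step 1: smallest deg-1 vertex = 1, p_1 = 4. Add edge {1,4}. Now deg[1]=0, deg[4]=1.
Step 2: smallest deg-1 vertex = 3, p_2 = 2. Add edge {2,3}. Now deg[3]=0, deg[2]=1.
Step 3: smallest deg-1 vertex = 2, p_3 = 6. Add edge {2,6}. Now deg[2]=0, deg[6]=1.
Step 4: smallest deg-1 vertex = 4, p_4 = 5. Add edge {4,5}. Now deg[4]=0, deg[5]=1.
Final: two remaining deg-1 vertices are 5, 6. Add edge {5,6}.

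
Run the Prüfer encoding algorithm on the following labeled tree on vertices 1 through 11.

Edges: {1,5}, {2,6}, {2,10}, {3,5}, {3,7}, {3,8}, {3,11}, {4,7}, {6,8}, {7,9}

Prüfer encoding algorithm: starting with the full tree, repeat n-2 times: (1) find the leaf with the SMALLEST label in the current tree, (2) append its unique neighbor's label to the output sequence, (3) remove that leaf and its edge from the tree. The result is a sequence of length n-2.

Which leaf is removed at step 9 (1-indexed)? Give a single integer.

Step 1: current leaves = {1,4,9,10,11}. Remove leaf 1 (neighbor: 5).
Step 2: current leaves = {4,5,9,10,11}. Remove leaf 4 (neighbor: 7).
Step 3: current leaves = {5,9,10,11}. Remove leaf 5 (neighbor: 3).
Step 4: current leaves = {9,10,11}. Remove leaf 9 (neighbor: 7).
Step 5: current leaves = {7,10,11}. Remove leaf 7 (neighbor: 3).
Step 6: current leaves = {10,11}. Remove leaf 10 (neighbor: 2).
Step 7: current leaves = {2,11}. Remove leaf 2 (neighbor: 6).
Step 8: current leaves = {6,11}. Remove leaf 6 (neighbor: 8).
Step 9: current leaves = {8,11}. Remove leaf 8 (neighbor: 3).

Answer: 8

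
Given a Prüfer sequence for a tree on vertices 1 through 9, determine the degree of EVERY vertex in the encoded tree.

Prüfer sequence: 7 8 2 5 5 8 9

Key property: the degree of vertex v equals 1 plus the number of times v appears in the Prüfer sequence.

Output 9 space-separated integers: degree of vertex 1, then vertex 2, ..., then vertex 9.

p_1 = 7: count[7] becomes 1
p_2 = 8: count[8] becomes 1
p_3 = 2: count[2] becomes 1
p_4 = 5: count[5] becomes 1
p_5 = 5: count[5] becomes 2
p_6 = 8: count[8] becomes 2
p_7 = 9: count[9] becomes 1
Degrees (1 + count): deg[1]=1+0=1, deg[2]=1+1=2, deg[3]=1+0=1, deg[4]=1+0=1, deg[5]=1+2=3, deg[6]=1+0=1, deg[7]=1+1=2, deg[8]=1+2=3, deg[9]=1+1=2

Answer: 1 2 1 1 3 1 2 3 2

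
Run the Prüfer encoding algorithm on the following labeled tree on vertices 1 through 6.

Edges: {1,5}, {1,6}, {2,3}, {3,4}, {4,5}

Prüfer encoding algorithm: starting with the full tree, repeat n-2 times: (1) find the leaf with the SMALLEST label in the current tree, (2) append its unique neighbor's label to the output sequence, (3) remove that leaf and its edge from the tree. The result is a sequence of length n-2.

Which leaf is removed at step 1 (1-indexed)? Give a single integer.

Answer: 2

Derivation:
Step 1: current leaves = {2,6}. Remove leaf 2 (neighbor: 3).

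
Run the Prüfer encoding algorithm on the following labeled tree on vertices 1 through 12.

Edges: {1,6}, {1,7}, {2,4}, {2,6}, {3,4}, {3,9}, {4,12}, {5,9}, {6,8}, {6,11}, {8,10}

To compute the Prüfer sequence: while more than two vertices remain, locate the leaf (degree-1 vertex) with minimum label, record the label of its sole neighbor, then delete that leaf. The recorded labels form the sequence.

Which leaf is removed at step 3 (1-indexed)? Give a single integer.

Answer: 1

Derivation:
Step 1: current leaves = {5,7,10,11,12}. Remove leaf 5 (neighbor: 9).
Step 2: current leaves = {7,9,10,11,12}. Remove leaf 7 (neighbor: 1).
Step 3: current leaves = {1,9,10,11,12}. Remove leaf 1 (neighbor: 6).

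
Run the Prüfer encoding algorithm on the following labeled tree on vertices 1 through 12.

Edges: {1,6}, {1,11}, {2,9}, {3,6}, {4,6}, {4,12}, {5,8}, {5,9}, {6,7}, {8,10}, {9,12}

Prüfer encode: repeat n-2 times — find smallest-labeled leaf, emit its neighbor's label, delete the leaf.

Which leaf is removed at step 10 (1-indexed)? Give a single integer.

Step 1: current leaves = {2,3,7,10,11}. Remove leaf 2 (neighbor: 9).
Step 2: current leaves = {3,7,10,11}. Remove leaf 3 (neighbor: 6).
Step 3: current leaves = {7,10,11}. Remove leaf 7 (neighbor: 6).
Step 4: current leaves = {10,11}. Remove leaf 10 (neighbor: 8).
Step 5: current leaves = {8,11}. Remove leaf 8 (neighbor: 5).
Step 6: current leaves = {5,11}. Remove leaf 5 (neighbor: 9).
Step 7: current leaves = {9,11}. Remove leaf 9 (neighbor: 12).
Step 8: current leaves = {11,12}. Remove leaf 11 (neighbor: 1).
Step 9: current leaves = {1,12}. Remove leaf 1 (neighbor: 6).
Step 10: current leaves = {6,12}. Remove leaf 6 (neighbor: 4).

Answer: 6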